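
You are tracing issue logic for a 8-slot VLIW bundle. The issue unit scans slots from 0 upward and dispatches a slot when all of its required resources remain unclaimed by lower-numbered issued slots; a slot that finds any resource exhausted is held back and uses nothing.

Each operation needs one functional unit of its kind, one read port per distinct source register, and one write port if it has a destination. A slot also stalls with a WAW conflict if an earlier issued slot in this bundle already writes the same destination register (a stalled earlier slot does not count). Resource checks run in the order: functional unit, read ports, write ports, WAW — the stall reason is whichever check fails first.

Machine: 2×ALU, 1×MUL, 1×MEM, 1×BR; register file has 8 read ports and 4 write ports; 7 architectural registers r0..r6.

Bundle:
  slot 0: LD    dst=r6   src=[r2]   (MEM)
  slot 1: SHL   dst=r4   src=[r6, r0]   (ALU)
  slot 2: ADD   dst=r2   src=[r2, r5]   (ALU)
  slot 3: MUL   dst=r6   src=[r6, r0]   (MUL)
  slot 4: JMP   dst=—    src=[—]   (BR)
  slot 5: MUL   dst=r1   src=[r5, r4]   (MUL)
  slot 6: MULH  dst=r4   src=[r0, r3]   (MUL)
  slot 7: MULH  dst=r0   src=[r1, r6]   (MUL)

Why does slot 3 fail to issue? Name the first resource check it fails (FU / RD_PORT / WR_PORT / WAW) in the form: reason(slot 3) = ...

reason(slot 3) = WAW

(0) want 1×MEM +1rd +1wr — yes → AL2|MU1|ME0|BR1|rd7|wr3
(1) want 1×ALU +2rd +1wr — yes → AL1|MU1|ME0|BR1|rd5|wr2
(2) want 1×ALU +2rd +1wr — yes → AL0|MU1|ME0|BR1|rd3|wr1
(3) want 1×MUL +2rd +1wr — WAW → AL0|MU1|ME0|BR1|rd3|wr1
(4) want 1×BR +0rd +0wr — yes → AL0|MU1|ME0|BR0|rd3|wr1
(5) want 1×MUL +2rd +1wr — yes → AL0|MU0|ME0|BR0|rd1|wr0
(6) want 1×MUL +2rd +1wr — FU → AL0|MU0|ME0|BR0|rd1|wr0
(7) want 1×MUL +2rd +1wr — FU → AL0|MU0|ME0|BR0|rd1|wr0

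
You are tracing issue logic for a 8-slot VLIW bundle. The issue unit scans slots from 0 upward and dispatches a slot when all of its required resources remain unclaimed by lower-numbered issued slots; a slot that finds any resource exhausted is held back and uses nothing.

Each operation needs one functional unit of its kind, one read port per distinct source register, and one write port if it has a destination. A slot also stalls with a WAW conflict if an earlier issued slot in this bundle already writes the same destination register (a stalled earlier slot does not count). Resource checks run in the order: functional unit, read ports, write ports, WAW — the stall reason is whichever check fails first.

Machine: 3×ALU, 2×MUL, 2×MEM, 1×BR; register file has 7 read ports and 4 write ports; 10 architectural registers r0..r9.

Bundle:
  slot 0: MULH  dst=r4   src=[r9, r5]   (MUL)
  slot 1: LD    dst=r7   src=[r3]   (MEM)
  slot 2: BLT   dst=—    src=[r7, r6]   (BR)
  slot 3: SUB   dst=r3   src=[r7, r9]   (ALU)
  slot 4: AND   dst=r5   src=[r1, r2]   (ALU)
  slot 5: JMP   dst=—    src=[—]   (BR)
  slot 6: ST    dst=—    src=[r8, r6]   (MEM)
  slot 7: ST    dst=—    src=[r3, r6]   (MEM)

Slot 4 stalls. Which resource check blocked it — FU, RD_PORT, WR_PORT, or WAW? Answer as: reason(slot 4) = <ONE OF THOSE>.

#0 MUL src=r9,r5 dispatched  <A:3 Mu:1 Ld:2 B:1 rd:5 wr:3>
#1 MEM src=r3 dispatched  <A:3 Mu:1 Ld:1 B:1 rd:4 wr:2>
#2 BR src=r7,r6 dispatched  <A:3 Mu:1 Ld:1 B:0 rd:2 wr:2>
#3 ALU src=r7,r9 dispatched  <A:2 Mu:1 Ld:1 B:0 rd:0 wr:1>
#4 ALU src=r1,r2 held:RD_PORT  <A:2 Mu:1 Ld:1 B:0 rd:0 wr:1>
#5 BR src=- held:FU  <A:2 Mu:1 Ld:1 B:0 rd:0 wr:1>
#6 MEM src=r8,r6 held:RD_PORT  <A:2 Mu:1 Ld:1 B:0 rd:0 wr:1>
#7 MEM src=r3,r6 held:RD_PORT  <A:2 Mu:1 Ld:1 B:0 rd:0 wr:1>

reason(slot 4) = RD_PORT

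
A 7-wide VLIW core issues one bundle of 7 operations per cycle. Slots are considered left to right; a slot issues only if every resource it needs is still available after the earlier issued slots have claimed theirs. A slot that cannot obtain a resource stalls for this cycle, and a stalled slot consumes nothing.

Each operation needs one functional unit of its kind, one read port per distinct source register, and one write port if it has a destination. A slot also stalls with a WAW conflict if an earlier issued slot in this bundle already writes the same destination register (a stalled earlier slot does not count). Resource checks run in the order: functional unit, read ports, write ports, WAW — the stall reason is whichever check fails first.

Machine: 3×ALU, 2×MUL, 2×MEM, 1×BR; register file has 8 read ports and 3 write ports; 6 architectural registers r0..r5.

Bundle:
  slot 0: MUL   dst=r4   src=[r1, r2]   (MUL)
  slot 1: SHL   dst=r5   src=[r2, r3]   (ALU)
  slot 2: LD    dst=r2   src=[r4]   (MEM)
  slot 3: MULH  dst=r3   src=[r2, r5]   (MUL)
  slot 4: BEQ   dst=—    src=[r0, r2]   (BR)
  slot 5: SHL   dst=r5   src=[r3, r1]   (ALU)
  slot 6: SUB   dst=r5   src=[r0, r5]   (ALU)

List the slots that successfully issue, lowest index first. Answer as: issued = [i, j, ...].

issued = [0, 1, 2, 4]

(0) want 1×MUL +2rd +1wr — yes → AL3|MU1|ME2|BR1|rd6|wr2
(1) want 1×ALU +2rd +1wr — yes → AL2|MU1|ME2|BR1|rd4|wr1
(2) want 1×MEM +1rd +1wr — yes → AL2|MU1|ME1|BR1|rd3|wr0
(3) want 1×MUL +2rd +1wr — WR_PORT → AL2|MU1|ME1|BR1|rd3|wr0
(4) want 1×BR +2rd +0wr — yes → AL2|MU1|ME1|BR0|rd1|wr0
(5) want 1×ALU +2rd +1wr — RD_PORT → AL2|MU1|ME1|BR0|rd1|wr0
(6) want 1×ALU +2rd +1wr — RD_PORT → AL2|MU1|ME1|BR0|rd1|wr0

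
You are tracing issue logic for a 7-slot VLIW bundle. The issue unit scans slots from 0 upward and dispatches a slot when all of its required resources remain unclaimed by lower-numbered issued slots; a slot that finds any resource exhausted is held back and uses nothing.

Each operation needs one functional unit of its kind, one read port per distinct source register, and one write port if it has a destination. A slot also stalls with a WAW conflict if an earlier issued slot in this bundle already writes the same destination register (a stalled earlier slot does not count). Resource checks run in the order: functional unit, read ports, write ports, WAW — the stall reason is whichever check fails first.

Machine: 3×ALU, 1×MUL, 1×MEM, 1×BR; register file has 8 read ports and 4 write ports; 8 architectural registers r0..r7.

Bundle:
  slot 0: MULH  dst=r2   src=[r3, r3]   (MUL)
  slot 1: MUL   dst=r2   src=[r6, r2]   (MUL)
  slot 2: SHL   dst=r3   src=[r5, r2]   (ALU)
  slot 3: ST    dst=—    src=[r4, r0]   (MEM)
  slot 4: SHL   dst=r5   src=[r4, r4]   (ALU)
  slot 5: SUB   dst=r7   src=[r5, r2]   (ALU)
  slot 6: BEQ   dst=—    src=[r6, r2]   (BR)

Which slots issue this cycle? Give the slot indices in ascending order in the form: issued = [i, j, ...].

(0) want 1×MUL +1rd +1wr — yes → AL3|MU0|ME1|BR1|rd7|wr3
(1) want 1×MUL +2rd +1wr — FU → AL3|MU0|ME1|BR1|rd7|wr3
(2) want 1×ALU +2rd +1wr — yes → AL2|MU0|ME1|BR1|rd5|wr2
(3) want 1×MEM +2rd +0wr — yes → AL2|MU0|ME0|BR1|rd3|wr2
(4) want 1×ALU +1rd +1wr — yes → AL1|MU0|ME0|BR1|rd2|wr1
(5) want 1×ALU +2rd +1wr — yes → AL0|MU0|ME0|BR1|rd0|wr0
(6) want 1×BR +2rd +0wr — RD_PORT → AL0|MU0|ME0|BR1|rd0|wr0

issued = [0, 2, 3, 4, 5]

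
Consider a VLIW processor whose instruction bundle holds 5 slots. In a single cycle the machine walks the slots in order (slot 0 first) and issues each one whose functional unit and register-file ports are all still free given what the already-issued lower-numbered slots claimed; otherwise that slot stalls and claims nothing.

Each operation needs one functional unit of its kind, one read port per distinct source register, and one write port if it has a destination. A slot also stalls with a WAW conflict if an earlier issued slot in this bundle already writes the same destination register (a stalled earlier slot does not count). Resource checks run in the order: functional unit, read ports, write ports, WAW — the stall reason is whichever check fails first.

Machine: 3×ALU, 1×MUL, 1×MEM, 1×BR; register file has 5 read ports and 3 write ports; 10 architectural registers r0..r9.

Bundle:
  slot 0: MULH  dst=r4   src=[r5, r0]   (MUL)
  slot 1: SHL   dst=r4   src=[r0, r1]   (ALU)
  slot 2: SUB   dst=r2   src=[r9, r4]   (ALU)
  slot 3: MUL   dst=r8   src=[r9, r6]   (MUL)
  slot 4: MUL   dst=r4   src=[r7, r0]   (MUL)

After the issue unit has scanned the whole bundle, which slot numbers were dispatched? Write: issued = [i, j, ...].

issued = [0, 2]

#0 MUL src=r5,r0 dispatched  <A:3 Mu:0 Ld:1 B:1 rd:3 wr:2>
#1 ALU src=r0,r1 held:WAW  <A:3 Mu:0 Ld:1 B:1 rd:3 wr:2>
#2 ALU src=r9,r4 dispatched  <A:2 Mu:0 Ld:1 B:1 rd:1 wr:1>
#3 MUL src=r9,r6 held:FU  <A:2 Mu:0 Ld:1 B:1 rd:1 wr:1>
#4 MUL src=r7,r0 held:FU  <A:2 Mu:0 Ld:1 B:1 rd:1 wr:1>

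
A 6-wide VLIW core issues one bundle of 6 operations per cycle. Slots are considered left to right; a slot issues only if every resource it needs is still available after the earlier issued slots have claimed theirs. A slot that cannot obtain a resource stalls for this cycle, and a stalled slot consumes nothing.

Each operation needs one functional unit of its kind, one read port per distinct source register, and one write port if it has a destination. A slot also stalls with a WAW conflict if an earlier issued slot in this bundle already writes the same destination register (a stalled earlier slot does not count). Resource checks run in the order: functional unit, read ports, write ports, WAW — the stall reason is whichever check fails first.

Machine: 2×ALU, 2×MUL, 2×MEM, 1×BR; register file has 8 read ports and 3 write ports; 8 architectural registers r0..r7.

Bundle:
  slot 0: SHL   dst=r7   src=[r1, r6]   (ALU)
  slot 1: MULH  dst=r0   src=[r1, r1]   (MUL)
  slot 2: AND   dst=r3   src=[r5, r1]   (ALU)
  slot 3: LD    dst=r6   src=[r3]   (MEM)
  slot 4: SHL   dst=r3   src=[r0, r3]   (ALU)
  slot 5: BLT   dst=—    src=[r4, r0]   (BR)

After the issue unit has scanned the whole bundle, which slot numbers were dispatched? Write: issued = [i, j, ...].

[0] ALU needs rd=2 wr=1: ok; after: ALU=1 MUL=2 MEM=2 BR=1, R=6, W=2
[1] MUL needs rd=1 wr=1: ok; after: ALU=1 MUL=1 MEM=2 BR=1, R=5, W=1
[2] ALU needs rd=2 wr=1: ok; after: ALU=0 MUL=1 MEM=2 BR=1, R=3, W=0
[3] MEM needs rd=1 wr=1: WR_PORT; after: ALU=0 MUL=1 MEM=2 BR=1, R=3, W=0
[4] ALU needs rd=2 wr=1: FU; after: ALU=0 MUL=1 MEM=2 BR=1, R=3, W=0
[5] BR needs rd=2 wr=0: ok; after: ALU=0 MUL=1 MEM=2 BR=0, R=1, W=0

issued = [0, 1, 2, 5]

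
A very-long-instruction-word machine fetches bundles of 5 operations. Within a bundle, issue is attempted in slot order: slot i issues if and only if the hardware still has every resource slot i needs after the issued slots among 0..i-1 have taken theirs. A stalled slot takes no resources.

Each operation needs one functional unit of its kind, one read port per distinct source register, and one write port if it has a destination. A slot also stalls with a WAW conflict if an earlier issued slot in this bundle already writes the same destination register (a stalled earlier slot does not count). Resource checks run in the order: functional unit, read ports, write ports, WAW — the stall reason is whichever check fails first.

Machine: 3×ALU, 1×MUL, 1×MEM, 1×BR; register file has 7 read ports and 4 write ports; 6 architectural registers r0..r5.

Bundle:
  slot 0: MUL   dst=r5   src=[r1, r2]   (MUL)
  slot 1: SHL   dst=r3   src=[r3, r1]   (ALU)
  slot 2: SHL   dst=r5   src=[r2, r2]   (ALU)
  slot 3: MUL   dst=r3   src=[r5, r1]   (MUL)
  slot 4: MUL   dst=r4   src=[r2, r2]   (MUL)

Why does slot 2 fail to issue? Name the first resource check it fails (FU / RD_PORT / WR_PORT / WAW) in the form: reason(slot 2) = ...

#0 MUL src=r1,r2 dispatched  <A:3 Mu:0 Ld:1 B:1 rd:5 wr:3>
#1 ALU src=r3,r1 dispatched  <A:2 Mu:0 Ld:1 B:1 rd:3 wr:2>
#2 ALU src=r2,r2 held:WAW  <A:2 Mu:0 Ld:1 B:1 rd:3 wr:2>
#3 MUL src=r5,r1 held:FU  <A:2 Mu:0 Ld:1 B:1 rd:3 wr:2>
#4 MUL src=r2,r2 held:FU  <A:2 Mu:0 Ld:1 B:1 rd:3 wr:2>

reason(slot 2) = WAW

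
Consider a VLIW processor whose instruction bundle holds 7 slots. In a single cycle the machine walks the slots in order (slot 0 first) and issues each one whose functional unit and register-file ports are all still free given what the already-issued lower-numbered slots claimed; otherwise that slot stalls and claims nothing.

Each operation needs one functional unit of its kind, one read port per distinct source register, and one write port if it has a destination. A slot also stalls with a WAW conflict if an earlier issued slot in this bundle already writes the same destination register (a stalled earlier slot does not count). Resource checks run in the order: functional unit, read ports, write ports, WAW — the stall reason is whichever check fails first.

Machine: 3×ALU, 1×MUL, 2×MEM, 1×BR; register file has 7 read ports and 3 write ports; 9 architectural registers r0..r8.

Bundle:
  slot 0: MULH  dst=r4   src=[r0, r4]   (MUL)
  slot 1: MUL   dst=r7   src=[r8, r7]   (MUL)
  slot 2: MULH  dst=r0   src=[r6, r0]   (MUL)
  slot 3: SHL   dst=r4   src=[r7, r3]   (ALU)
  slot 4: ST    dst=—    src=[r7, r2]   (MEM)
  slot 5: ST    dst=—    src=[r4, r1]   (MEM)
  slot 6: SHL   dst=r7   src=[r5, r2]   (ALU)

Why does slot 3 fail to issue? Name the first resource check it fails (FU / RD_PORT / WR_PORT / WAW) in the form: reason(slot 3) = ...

reason(slot 3) = WAW

  0. MUL→r4 ⇒ go  {3A/0Mu/2Ld/1B | 5r 2w}
  1. MUL→r7 ⇒ no(FU)  {3A/0Mu/2Ld/1B | 5r 2w}
  2. MUL→r0 ⇒ no(FU)  {3A/0Mu/2Ld/1B | 5r 2w}
  3. ALU→r4 ⇒ no(WAW)  {3A/0Mu/2Ld/1B | 5r 2w}
  4. MEM ⇒ go  {3A/0Mu/1Ld/1B | 3r 2w}
  5. MEM ⇒ go  {3A/0Mu/0Ld/1B | 1r 2w}
  6. ALU→r7 ⇒ no(RD_PORT)  {3A/0Mu/0Ld/1B | 1r 2w}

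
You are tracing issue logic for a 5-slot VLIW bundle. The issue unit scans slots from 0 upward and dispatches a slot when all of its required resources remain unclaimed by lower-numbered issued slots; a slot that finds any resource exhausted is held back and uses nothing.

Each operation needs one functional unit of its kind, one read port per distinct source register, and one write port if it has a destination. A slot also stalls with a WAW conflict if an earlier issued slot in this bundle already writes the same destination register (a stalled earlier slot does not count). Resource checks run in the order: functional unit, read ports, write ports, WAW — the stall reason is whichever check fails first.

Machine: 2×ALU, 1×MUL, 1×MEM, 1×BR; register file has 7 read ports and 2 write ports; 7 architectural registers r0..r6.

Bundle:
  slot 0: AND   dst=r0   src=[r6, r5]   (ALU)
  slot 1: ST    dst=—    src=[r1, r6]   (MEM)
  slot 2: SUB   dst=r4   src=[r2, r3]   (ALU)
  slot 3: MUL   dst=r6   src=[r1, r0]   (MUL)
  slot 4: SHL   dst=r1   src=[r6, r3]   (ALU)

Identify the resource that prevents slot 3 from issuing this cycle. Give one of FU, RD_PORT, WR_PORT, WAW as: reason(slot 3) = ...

slot 0 (ALU): ISSUE — free A1,Mu1,Ld1,B1 rp5 wp1
slot 1 (MEM): ISSUE — free A1,Mu1,Ld0,B1 rp3 wp1
slot 2 (ALU): ISSUE — free A0,Mu1,Ld0,B1 rp1 wp0
slot 3 (MUL): stall RD_PORT — free A0,Mu1,Ld0,B1 rp1 wp0
slot 4 (ALU): stall FU — free A0,Mu1,Ld0,B1 rp1 wp0

reason(slot 3) = RD_PORT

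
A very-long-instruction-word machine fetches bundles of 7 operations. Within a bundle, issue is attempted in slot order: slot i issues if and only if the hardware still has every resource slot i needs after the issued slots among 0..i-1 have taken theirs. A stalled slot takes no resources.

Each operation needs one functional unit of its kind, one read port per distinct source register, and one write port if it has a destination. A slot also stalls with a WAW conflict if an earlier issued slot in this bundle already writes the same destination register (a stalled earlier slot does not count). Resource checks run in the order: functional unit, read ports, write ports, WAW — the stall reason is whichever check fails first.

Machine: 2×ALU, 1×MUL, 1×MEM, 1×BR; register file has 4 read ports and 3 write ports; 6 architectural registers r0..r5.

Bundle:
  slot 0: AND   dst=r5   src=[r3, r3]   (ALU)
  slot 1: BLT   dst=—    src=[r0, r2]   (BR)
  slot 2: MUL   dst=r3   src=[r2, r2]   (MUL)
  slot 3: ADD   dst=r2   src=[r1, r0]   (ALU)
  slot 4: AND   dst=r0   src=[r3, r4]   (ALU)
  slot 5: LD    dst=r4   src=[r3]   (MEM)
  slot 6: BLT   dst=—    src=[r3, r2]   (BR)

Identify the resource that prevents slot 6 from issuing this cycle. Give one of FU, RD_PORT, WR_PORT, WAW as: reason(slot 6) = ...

  0. ALU→r5 ⇒ go  {1A/1Mu/1Ld/1B | 3r 2w}
  1. BR ⇒ go  {1A/1Mu/1Ld/0B | 1r 2w}
  2. MUL→r3 ⇒ go  {1A/0Mu/1Ld/0B | 0r 1w}
  3. ALU→r2 ⇒ no(RD_PORT)  {1A/0Mu/1Ld/0B | 0r 1w}
  4. ALU→r0 ⇒ no(RD_PORT)  {1A/0Mu/1Ld/0B | 0r 1w}
  5. MEM→r4 ⇒ no(RD_PORT)  {1A/0Mu/1Ld/0B | 0r 1w}
  6. BR ⇒ no(FU)  {1A/0Mu/1Ld/0B | 0r 1w}

reason(slot 6) = FU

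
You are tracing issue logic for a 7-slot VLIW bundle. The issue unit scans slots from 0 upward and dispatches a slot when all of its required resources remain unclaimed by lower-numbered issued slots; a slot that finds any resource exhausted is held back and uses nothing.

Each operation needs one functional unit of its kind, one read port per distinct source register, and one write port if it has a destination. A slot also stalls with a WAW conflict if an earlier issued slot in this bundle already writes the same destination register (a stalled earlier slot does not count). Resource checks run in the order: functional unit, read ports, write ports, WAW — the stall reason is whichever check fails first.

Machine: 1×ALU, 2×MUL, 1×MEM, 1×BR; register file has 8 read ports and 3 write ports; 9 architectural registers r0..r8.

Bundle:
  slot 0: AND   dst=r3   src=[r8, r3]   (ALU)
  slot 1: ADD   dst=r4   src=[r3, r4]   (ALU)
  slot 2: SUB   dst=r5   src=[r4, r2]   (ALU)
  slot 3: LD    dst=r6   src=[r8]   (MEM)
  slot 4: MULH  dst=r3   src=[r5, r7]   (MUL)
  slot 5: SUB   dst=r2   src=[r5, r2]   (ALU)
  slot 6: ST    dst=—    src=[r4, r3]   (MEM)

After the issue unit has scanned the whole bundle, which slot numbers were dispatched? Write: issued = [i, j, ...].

slot 0 (ALU): ISSUE — free A0,Mu2,Ld1,B1 rp6 wp2
slot 1 (ALU): stall FU — free A0,Mu2,Ld1,B1 rp6 wp2
slot 2 (ALU): stall FU — free A0,Mu2,Ld1,B1 rp6 wp2
slot 3 (MEM): ISSUE — free A0,Mu2,Ld0,B1 rp5 wp1
slot 4 (MUL): stall WAW — free A0,Mu2,Ld0,B1 rp5 wp1
slot 5 (ALU): stall FU — free A0,Mu2,Ld0,B1 rp5 wp1
slot 6 (MEM): stall FU — free A0,Mu2,Ld0,B1 rp5 wp1

issued = [0, 3]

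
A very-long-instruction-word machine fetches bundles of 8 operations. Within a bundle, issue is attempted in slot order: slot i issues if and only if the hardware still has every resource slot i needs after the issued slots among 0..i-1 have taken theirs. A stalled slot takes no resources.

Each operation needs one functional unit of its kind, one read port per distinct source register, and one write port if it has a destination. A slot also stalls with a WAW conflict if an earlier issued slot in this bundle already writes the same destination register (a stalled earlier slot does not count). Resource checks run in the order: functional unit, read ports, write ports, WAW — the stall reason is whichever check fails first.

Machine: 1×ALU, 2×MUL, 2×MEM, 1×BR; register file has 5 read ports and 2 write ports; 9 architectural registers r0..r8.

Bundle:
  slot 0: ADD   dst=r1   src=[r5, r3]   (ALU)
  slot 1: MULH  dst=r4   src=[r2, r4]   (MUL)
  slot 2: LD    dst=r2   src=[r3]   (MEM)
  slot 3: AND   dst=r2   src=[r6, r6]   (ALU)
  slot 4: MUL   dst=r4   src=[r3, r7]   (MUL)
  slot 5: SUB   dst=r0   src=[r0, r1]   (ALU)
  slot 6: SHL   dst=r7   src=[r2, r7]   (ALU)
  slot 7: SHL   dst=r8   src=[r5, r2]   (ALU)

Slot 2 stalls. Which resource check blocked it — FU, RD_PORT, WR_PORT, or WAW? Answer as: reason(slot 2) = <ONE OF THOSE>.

reason(slot 2) = WR_PORT

  0. ALU→r1 ⇒ go  {0A/2Mu/2Ld/1B | 3r 1w}
  1. MUL→r4 ⇒ go  {0A/1Mu/2Ld/1B | 1r 0w}
  2. MEM→r2 ⇒ no(WR_PORT)  {0A/1Mu/2Ld/1B | 1r 0w}
  3. ALU→r2 ⇒ no(FU)  {0A/1Mu/2Ld/1B | 1r 0w}
  4. MUL→r4 ⇒ no(RD_PORT)  {0A/1Mu/2Ld/1B | 1r 0w}
  5. ALU→r0 ⇒ no(FU)  {0A/1Mu/2Ld/1B | 1r 0w}
  6. ALU→r7 ⇒ no(FU)  {0A/1Mu/2Ld/1B | 1r 0w}
  7. ALU→r8 ⇒ no(FU)  {0A/1Mu/2Ld/1B | 1r 0w}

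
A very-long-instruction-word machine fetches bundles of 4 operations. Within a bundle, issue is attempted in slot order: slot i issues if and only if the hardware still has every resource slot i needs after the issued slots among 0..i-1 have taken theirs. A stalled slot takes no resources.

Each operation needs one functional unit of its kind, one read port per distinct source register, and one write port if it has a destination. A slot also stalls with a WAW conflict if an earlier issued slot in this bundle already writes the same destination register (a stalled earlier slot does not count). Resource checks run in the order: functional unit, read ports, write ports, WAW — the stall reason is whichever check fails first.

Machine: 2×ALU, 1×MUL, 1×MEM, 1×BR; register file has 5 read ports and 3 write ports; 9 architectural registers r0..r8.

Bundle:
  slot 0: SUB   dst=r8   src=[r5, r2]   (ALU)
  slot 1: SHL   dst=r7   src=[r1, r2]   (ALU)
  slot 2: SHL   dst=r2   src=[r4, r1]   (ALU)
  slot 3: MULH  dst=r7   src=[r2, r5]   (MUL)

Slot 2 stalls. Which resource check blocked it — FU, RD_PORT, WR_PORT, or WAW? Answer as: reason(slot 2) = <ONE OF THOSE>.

reason(slot 2) = FU

#0 ALU src=r5,r2 dispatched  <A:1 Mu:1 Ld:1 B:1 rd:3 wr:2>
#1 ALU src=r1,r2 dispatched  <A:0 Mu:1 Ld:1 B:1 rd:1 wr:1>
#2 ALU src=r4,r1 held:FU  <A:0 Mu:1 Ld:1 B:1 rd:1 wr:1>
#3 MUL src=r2,r5 held:RD_PORT  <A:0 Mu:1 Ld:1 B:1 rd:1 wr:1>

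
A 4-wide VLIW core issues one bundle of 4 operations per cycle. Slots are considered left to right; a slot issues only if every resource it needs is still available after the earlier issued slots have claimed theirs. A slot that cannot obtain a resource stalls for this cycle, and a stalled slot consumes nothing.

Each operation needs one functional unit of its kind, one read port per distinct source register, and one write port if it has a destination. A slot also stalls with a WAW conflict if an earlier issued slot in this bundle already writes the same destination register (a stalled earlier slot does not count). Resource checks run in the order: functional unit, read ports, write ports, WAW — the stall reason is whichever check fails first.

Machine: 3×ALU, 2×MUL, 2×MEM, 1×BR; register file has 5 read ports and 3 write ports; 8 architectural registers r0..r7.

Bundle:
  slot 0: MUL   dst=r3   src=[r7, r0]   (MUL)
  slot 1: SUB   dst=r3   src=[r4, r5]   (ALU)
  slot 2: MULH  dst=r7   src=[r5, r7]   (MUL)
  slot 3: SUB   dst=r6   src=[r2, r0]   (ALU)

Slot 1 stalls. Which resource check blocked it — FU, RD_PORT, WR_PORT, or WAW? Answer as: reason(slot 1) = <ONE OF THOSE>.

  0. MUL→r3 ⇒ go  {3A/1Mu/2Ld/1B | 3r 2w}
  1. ALU→r3 ⇒ no(WAW)  {3A/1Mu/2Ld/1B | 3r 2w}
  2. MUL→r7 ⇒ go  {3A/0Mu/2Ld/1B | 1r 1w}
  3. ALU→r6 ⇒ no(RD_PORT)  {3A/0Mu/2Ld/1B | 1r 1w}

reason(slot 1) = WAW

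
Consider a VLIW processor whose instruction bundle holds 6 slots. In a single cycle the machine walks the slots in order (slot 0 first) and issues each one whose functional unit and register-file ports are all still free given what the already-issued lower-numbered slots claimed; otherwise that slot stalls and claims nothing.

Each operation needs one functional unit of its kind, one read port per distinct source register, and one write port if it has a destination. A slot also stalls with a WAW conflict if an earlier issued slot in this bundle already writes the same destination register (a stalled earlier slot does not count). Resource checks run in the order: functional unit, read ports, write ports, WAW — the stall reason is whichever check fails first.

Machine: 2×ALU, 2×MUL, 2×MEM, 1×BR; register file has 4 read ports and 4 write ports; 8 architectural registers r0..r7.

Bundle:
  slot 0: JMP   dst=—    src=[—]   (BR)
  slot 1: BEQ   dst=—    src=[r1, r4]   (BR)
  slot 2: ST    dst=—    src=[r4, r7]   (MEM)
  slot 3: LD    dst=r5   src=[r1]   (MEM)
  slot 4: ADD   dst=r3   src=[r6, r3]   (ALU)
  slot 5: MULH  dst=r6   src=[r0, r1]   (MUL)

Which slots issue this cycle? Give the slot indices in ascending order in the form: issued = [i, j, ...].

(0) want 1×BR +0rd +0wr — yes → AL2|MU2|ME2|BR0|rd4|wr4
(1) want 1×BR +2rd +0wr — FU → AL2|MU2|ME2|BR0|rd4|wr4
(2) want 1×MEM +2rd +0wr — yes → AL2|MU2|ME1|BR0|rd2|wr4
(3) want 1×MEM +1rd +1wr — yes → AL2|MU2|ME0|BR0|rd1|wr3
(4) want 1×ALU +2rd +1wr — RD_PORT → AL2|MU2|ME0|BR0|rd1|wr3
(5) want 1×MUL +2rd +1wr — RD_PORT → AL2|MU2|ME0|BR0|rd1|wr3

issued = [0, 2, 3]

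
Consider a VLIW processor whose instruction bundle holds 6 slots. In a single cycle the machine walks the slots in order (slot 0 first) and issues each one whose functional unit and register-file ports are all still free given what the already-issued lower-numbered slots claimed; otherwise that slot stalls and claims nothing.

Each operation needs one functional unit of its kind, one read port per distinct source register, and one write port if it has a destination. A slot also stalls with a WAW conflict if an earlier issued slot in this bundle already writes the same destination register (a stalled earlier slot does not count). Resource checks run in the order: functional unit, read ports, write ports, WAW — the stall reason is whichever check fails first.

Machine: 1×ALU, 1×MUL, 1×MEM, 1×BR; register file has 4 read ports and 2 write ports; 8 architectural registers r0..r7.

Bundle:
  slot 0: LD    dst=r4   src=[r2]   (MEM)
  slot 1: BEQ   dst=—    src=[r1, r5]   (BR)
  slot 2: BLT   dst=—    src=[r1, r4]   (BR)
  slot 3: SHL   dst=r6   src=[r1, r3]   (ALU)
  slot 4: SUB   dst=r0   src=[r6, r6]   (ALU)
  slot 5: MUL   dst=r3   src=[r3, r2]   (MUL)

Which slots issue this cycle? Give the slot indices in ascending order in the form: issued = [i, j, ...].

issued = [0, 1, 4]

[0] MEM needs rd=1 wr=1: ok; after: ALU=1 MUL=1 MEM=0 BR=1, R=3, W=1
[1] BR needs rd=2 wr=0: ok; after: ALU=1 MUL=1 MEM=0 BR=0, R=1, W=1
[2] BR needs rd=2 wr=0: FU; after: ALU=1 MUL=1 MEM=0 BR=0, R=1, W=1
[3] ALU needs rd=2 wr=1: RD_PORT; after: ALU=1 MUL=1 MEM=0 BR=0, R=1, W=1
[4] ALU needs rd=1 wr=1: ok; after: ALU=0 MUL=1 MEM=0 BR=0, R=0, W=0
[5] MUL needs rd=2 wr=1: RD_PORT; after: ALU=0 MUL=1 MEM=0 BR=0, R=0, W=0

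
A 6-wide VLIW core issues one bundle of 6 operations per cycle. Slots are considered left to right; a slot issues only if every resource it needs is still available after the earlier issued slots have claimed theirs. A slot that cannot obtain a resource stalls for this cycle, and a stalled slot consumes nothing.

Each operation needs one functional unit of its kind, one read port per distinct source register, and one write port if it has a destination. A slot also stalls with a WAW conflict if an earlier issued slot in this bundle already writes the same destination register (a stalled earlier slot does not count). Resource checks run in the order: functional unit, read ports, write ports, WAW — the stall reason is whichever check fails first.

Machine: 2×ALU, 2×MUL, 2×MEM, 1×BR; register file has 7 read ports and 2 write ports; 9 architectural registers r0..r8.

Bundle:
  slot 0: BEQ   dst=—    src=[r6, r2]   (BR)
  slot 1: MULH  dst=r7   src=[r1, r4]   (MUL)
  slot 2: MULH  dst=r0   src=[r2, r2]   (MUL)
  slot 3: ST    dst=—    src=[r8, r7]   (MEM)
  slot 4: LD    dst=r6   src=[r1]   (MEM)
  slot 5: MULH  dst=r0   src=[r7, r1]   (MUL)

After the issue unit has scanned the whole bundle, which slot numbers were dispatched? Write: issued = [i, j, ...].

  0. BR ⇒ go  {2A/2Mu/2Ld/0B | 5r 2w}
  1. MUL→r7 ⇒ go  {2A/1Mu/2Ld/0B | 3r 1w}
  2. MUL→r0 ⇒ go  {2A/0Mu/2Ld/0B | 2r 0w}
  3. MEM ⇒ go  {2A/0Mu/1Ld/0B | 0r 0w}
  4. MEM→r6 ⇒ no(RD_PORT)  {2A/0Mu/1Ld/0B | 0r 0w}
  5. MUL→r0 ⇒ no(FU)  {2A/0Mu/1Ld/0B | 0r 0w}

issued = [0, 1, 2, 3]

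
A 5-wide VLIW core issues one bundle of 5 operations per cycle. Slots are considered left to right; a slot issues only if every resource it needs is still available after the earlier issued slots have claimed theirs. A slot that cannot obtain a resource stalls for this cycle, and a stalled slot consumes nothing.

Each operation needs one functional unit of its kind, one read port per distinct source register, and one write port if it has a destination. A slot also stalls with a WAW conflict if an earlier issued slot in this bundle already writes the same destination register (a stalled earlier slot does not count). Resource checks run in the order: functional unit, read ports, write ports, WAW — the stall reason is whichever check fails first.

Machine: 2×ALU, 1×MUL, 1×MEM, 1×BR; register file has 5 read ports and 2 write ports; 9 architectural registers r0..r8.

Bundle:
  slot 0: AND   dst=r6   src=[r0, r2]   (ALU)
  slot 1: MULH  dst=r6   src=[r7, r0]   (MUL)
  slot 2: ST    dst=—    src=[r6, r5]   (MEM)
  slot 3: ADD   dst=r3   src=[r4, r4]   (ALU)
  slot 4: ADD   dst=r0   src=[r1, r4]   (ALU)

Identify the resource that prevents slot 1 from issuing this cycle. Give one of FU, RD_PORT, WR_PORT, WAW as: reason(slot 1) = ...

reason(slot 1) = WAW

#0 ALU src=r0,r2 dispatched  <A:1 Mu:1 Ld:1 B:1 rd:3 wr:1>
#1 MUL src=r7,r0 held:WAW  <A:1 Mu:1 Ld:1 B:1 rd:3 wr:1>
#2 MEM src=r6,r5 dispatched  <A:1 Mu:1 Ld:0 B:1 rd:1 wr:1>
#3 ALU src=r4,r4 dispatched  <A:0 Mu:1 Ld:0 B:1 rd:0 wr:0>
#4 ALU src=r1,r4 held:FU  <A:0 Mu:1 Ld:0 B:1 rd:0 wr:0>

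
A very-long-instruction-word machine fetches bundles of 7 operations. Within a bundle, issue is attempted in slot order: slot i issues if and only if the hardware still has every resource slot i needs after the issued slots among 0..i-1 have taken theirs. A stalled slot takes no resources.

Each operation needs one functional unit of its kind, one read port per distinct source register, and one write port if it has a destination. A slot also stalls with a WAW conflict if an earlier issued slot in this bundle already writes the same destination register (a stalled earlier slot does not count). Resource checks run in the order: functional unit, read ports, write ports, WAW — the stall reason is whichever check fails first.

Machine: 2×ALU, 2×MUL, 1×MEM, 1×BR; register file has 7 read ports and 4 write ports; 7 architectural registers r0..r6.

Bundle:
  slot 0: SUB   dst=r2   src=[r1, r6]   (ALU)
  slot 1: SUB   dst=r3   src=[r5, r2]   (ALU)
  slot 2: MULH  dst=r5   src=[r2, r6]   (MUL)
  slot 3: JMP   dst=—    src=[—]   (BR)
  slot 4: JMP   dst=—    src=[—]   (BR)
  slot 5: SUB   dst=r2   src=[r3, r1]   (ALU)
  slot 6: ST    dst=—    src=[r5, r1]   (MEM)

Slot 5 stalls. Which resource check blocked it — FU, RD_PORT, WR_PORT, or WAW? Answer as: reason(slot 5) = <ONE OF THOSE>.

reason(slot 5) = FU

  0. ALU→r2 ⇒ go  {1A/2Mu/1Ld/1B | 5r 3w}
  1. ALU→r3 ⇒ go  {0A/2Mu/1Ld/1B | 3r 2w}
  2. MUL→r5 ⇒ go  {0A/1Mu/1Ld/1B | 1r 1w}
  3. BR ⇒ go  {0A/1Mu/1Ld/0B | 1r 1w}
  4. BR ⇒ no(FU)  {0A/1Mu/1Ld/0B | 1r 1w}
  5. ALU→r2 ⇒ no(FU)  {0A/1Mu/1Ld/0B | 1r 1w}
  6. MEM ⇒ no(RD_PORT)  {0A/1Mu/1Ld/0B | 1r 1w}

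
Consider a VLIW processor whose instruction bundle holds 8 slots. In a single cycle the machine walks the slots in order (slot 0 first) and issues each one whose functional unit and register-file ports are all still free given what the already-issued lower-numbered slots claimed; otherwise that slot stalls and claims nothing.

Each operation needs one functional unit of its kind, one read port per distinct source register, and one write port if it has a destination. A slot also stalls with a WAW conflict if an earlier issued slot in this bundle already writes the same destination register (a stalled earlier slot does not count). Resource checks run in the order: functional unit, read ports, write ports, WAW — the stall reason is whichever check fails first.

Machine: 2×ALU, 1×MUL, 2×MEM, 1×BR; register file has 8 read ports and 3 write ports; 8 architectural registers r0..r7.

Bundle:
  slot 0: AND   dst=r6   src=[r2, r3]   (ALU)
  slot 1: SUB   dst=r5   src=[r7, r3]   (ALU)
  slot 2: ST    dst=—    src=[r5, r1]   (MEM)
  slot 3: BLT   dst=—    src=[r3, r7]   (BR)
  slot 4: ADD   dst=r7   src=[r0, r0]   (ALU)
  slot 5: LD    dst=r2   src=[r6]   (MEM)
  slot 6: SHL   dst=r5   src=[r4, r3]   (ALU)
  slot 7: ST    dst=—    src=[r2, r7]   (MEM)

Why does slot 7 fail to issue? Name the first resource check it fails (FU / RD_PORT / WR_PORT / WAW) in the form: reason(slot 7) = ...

  0. ALU→r6 ⇒ go  {1A/1Mu/2Ld/1B | 6r 2w}
  1. ALU→r5 ⇒ go  {0A/1Mu/2Ld/1B | 4r 1w}
  2. MEM ⇒ go  {0A/1Mu/1Ld/1B | 2r 1w}
  3. BR ⇒ go  {0A/1Mu/1Ld/0B | 0r 1w}
  4. ALU→r7 ⇒ no(FU)  {0A/1Mu/1Ld/0B | 0r 1w}
  5. MEM→r2 ⇒ no(RD_PORT)  {0A/1Mu/1Ld/0B | 0r 1w}
  6. ALU→r5 ⇒ no(FU)  {0A/1Mu/1Ld/0B | 0r 1w}
  7. MEM ⇒ no(RD_PORT)  {0A/1Mu/1Ld/0B | 0r 1w}

reason(slot 7) = RD_PORT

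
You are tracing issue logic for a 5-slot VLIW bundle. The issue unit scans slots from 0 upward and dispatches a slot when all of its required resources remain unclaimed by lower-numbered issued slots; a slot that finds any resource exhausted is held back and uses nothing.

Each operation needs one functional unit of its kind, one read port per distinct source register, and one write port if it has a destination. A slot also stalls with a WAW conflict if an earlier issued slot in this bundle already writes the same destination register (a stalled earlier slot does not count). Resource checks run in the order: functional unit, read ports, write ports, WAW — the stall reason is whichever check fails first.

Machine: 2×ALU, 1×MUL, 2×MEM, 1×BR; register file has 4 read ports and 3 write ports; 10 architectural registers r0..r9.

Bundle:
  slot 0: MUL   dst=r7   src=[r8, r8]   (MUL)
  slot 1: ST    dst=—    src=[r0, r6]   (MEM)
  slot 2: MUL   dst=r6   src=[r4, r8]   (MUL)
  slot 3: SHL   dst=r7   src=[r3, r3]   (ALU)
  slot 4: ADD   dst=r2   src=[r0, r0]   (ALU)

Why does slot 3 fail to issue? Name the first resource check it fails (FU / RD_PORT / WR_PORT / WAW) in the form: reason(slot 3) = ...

reason(slot 3) = WAW

  0. MUL→r7 ⇒ go  {2A/0Mu/2Ld/1B | 3r 2w}
  1. MEM ⇒ go  {2A/0Mu/1Ld/1B | 1r 2w}
  2. MUL→r6 ⇒ no(FU)  {2A/0Mu/1Ld/1B | 1r 2w}
  3. ALU→r7 ⇒ no(WAW)  {2A/0Mu/1Ld/1B | 1r 2w}
  4. ALU→r2 ⇒ go  {1A/0Mu/1Ld/1B | 0r 1w}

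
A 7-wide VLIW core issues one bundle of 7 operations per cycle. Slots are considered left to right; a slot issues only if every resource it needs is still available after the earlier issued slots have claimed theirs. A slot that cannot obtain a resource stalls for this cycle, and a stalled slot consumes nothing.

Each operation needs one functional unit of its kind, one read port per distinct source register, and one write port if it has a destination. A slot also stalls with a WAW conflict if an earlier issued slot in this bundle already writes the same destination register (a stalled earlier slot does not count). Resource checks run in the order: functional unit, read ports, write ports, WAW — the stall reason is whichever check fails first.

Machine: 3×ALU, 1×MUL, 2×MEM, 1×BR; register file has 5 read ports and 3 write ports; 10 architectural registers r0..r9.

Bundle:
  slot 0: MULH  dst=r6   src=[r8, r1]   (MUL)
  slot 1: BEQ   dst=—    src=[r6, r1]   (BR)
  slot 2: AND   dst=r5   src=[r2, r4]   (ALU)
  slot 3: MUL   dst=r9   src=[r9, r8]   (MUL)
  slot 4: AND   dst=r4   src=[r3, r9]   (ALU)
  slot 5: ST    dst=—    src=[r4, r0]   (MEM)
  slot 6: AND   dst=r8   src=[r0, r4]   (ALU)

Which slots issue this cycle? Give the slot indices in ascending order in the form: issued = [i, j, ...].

issued = [0, 1]

(0) want 1×MUL +2rd +1wr — yes → AL3|MU0|ME2|BR1|rd3|wr2
(1) want 1×BR +2rd +0wr — yes → AL3|MU0|ME2|BR0|rd1|wr2
(2) want 1×ALU +2rd +1wr — RD_PORT → AL3|MU0|ME2|BR0|rd1|wr2
(3) want 1×MUL +2rd +1wr — FU → AL3|MU0|ME2|BR0|rd1|wr2
(4) want 1×ALU +2rd +1wr — RD_PORT → AL3|MU0|ME2|BR0|rd1|wr2
(5) want 1×MEM +2rd +0wr — RD_PORT → AL3|MU0|ME2|BR0|rd1|wr2
(6) want 1×ALU +2rd +1wr — RD_PORT → AL3|MU0|ME2|BR0|rd1|wr2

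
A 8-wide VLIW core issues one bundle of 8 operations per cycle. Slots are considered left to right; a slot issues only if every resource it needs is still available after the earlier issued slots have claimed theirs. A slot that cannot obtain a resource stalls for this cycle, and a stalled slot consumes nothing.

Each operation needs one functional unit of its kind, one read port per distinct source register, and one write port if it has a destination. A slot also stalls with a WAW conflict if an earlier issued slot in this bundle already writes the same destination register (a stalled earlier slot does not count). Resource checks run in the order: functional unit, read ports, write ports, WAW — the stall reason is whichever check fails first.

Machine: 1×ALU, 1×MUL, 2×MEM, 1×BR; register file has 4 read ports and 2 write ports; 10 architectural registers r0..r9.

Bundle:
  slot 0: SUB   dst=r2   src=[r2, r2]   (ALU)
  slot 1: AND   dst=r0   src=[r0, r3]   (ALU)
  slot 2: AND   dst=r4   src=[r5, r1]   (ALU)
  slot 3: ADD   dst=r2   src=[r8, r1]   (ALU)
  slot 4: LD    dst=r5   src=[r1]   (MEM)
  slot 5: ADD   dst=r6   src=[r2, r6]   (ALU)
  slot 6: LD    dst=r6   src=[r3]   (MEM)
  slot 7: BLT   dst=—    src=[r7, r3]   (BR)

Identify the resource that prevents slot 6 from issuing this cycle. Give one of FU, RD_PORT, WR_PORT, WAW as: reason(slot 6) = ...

reason(slot 6) = WR_PORT

  0. ALU→r2 ⇒ go  {0A/1Mu/2Ld/1B | 3r 1w}
  1. ALU→r0 ⇒ no(FU)  {0A/1Mu/2Ld/1B | 3r 1w}
  2. ALU→r4 ⇒ no(FU)  {0A/1Mu/2Ld/1B | 3r 1w}
  3. ALU→r2 ⇒ no(FU)  {0A/1Mu/2Ld/1B | 3r 1w}
  4. MEM→r5 ⇒ go  {0A/1Mu/1Ld/1B | 2r 0w}
  5. ALU→r6 ⇒ no(FU)  {0A/1Mu/1Ld/1B | 2r 0w}
  6. MEM→r6 ⇒ no(WR_PORT)  {0A/1Mu/1Ld/1B | 2r 0w}
  7. BR ⇒ go  {0A/1Mu/1Ld/0B | 0r 0w}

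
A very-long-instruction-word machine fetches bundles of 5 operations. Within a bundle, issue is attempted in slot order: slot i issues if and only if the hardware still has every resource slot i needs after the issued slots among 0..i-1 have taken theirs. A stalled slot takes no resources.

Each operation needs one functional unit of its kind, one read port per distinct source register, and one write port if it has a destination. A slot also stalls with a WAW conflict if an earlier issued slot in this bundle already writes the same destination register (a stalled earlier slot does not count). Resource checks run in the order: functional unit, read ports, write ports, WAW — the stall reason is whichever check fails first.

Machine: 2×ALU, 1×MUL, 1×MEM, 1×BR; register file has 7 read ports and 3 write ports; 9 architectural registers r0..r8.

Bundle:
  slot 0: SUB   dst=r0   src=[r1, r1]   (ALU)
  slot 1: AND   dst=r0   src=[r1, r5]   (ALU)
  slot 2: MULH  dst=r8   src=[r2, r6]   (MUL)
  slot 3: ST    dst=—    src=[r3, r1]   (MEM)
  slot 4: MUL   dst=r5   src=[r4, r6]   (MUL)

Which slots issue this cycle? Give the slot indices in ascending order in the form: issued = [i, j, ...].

issued = [0, 2, 3]

slot 0 (ALU): ISSUE — free A1,Mu1,Ld1,B1 rp6 wp2
slot 1 (ALU): stall WAW — free A1,Mu1,Ld1,B1 rp6 wp2
slot 2 (MUL): ISSUE — free A1,Mu0,Ld1,B1 rp4 wp1
slot 3 (MEM): ISSUE — free A1,Mu0,Ld0,B1 rp2 wp1
slot 4 (MUL): stall FU — free A1,Mu0,Ld0,B1 rp2 wp1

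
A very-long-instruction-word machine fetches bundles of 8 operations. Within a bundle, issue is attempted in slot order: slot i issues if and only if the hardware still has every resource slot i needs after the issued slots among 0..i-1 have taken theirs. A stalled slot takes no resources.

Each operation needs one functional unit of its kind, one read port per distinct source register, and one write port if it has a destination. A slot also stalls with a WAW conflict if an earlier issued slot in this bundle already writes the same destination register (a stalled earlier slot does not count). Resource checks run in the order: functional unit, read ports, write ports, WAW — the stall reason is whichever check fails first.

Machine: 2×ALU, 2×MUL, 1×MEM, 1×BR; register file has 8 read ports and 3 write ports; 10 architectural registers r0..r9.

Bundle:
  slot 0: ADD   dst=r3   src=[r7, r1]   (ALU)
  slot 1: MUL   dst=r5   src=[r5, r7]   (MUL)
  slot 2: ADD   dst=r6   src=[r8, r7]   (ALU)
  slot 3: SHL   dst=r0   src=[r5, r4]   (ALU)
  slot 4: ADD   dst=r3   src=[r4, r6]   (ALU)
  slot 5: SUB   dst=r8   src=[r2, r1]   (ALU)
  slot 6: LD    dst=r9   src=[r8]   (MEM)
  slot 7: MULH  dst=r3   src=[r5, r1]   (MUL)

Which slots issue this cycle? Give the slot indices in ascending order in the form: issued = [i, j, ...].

issued = [0, 1, 2]

  0. ALU→r3 ⇒ go  {1A/2Mu/1Ld/1B | 6r 2w}
  1. MUL→r5 ⇒ go  {1A/1Mu/1Ld/1B | 4r 1w}
  2. ALU→r6 ⇒ go  {0A/1Mu/1Ld/1B | 2r 0w}
  3. ALU→r0 ⇒ no(FU)  {0A/1Mu/1Ld/1B | 2r 0w}
  4. ALU→r3 ⇒ no(FU)  {0A/1Mu/1Ld/1B | 2r 0w}
  5. ALU→r8 ⇒ no(FU)  {0A/1Mu/1Ld/1B | 2r 0w}
  6. MEM→r9 ⇒ no(WR_PORT)  {0A/1Mu/1Ld/1B | 2r 0w}
  7. MUL→r3 ⇒ no(WR_PORT)  {0A/1Mu/1Ld/1B | 2r 0w}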